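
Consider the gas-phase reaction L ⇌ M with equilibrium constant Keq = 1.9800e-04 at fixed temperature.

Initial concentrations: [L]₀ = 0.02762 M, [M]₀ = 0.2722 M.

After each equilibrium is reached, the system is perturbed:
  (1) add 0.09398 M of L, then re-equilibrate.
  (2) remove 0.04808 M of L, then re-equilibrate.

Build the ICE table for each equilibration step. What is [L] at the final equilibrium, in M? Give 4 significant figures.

Q₀ = 9.855 vs Keq = 1.9800e-04 ⇒ Q>K, reverse
Step 1:
                    L           M
  init        0.02762      0.2722
  Δ            0.2721     -0.2721
  eq           0.2998  5.9353e-05
  solve Keq expr → x = -0.2721; check Q = 1.9800e-04
Then add 0.09398 M of L.
Step 2:
                    L           M
  init         0.3937  5.9353e-05
  Δ       -1.8604e-05  1.8604e-05
  eq           0.3937  7.7957e-05
  solve Keq expr → x = 1.8604e-05; check Q = 1.9800e-04
Then remove 0.04808 M of L.
Step 3:
                    L           M
  init         0.3456  7.7957e-05
  Δ        9.5180e-06 -9.5180e-06
  eq           0.3457  6.8439e-05
  solve Keq expr → x = -9.5180e-06; check Q = 1.9800e-04

[L]_eq = 0.3457 M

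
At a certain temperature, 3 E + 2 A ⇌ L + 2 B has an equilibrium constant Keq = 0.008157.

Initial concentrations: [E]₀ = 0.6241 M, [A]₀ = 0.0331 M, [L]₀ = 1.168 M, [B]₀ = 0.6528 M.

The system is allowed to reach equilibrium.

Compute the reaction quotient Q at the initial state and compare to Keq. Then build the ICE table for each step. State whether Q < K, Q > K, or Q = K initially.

Q₀ = 1869; Q > K (proceeds reverse)

Q₀ = 1869 vs Keq = 0.008157 ⇒ Q>K, reverse
Step 1:
                  E         A         L         B
  I          0.6241    0.0331     1.168    0.6528
  C          0.8312    0.5541   -0.2771   -0.5541
  E           1.455    0.5872    0.8909   0.09865
  solve Keq expr → x = -0.2771; check Q = 0.008157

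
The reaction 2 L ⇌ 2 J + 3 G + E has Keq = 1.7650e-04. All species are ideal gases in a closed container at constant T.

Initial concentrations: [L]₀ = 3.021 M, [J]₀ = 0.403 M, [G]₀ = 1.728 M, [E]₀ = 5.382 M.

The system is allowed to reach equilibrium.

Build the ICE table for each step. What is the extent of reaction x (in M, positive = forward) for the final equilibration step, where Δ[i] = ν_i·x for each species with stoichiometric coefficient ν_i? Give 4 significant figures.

Q₀ = 0.4942 vs Keq = 1.7650e-04 ⇒ Q>K, reverse
Step 1:
                    L           J           G           E
  Initial       3.021       0.403       1.728       5.382
  Change       0.3868     -0.3868     -0.5803     -0.1934
  Equil         3.408     0.01616       1.148       5.189
  solve Keq expr → x = -0.1934; check Q = 1.7650e-04

x = -0.1934 M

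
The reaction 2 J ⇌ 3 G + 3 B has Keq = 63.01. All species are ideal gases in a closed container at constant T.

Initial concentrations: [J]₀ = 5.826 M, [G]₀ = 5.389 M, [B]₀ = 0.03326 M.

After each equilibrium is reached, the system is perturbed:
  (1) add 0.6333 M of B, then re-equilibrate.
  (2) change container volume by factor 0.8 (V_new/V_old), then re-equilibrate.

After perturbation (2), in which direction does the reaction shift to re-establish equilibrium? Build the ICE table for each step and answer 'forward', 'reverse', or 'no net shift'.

Q₀ = 1.6965e-04 vs Keq = 63.01 ⇒ Q<K, forward
Step 1:
                  J         G         B
  I           5.826     5.389   0.03326
  C          -1.056     1.584     1.584
  E            4.77     6.973     1.617
  solve Keq expr → x = 0.528; check Q = 63.01
Then add 0.6333 M of B.
Step 2:
                  J         G         B
  I            4.77     6.973      2.25
  C             0.3     -0.45     -0.45
  E            5.07     6.523       1.8
  solve Keq expr → x = -0.15; check Q = 63.01
Then change container volume by factor 0.8 (V_new/V_old).
Step 3:
                  J         G         B
  I           6.338     8.154     2.251
  C          0.2883   -0.4324   -0.4324
  E           6.626     7.721     1.818
  solve Keq expr → x = -0.1441; check Q = 63.01

Direction: reverse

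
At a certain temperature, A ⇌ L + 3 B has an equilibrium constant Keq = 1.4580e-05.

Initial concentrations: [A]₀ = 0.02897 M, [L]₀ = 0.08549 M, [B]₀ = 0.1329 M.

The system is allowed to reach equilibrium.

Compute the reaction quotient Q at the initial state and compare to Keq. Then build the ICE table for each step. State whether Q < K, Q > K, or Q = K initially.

Q₀ = 0.006927 vs Keq = 1.4580e-05 ⇒ Q>K, reverse
Step 1:
                  A         L         B
  init      0.02897   0.08549    0.1329
  Δ         0.03544  -0.03544   -0.1063
  eq        0.06441   0.05005   0.02657
  solve Keq expr → x = -0.03544; check Q = 1.4580e-05

Q₀ = 0.006927; Q > K (proceeds reverse)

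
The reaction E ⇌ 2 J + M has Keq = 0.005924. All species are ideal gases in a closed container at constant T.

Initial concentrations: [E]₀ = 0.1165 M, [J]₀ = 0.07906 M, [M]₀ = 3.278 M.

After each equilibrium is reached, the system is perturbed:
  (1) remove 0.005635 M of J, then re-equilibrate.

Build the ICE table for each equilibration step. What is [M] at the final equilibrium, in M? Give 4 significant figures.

Q₀ = 0.1759 vs Keq = 0.005924 ⇒ Q>K, reverse
Step 1:
                   E          J          M
  init        0.1165    0.07906      3.278
  Δ          0.03132   -0.06264   -0.03132
  eq          0.1478    0.01642      3.247
  solve Keq expr → x = -0.03132; check Q = 0.005924
Then remove 0.005635 M of J.
Step 2:
                   E          J          M
  init        0.1478    0.01079      3.247
  Δ        -0.002738   0.005475   0.002738
  eq          0.1451    0.01626      3.249
  solve Keq expr → x = 0.002738; check Q = 0.005924

[M]_eq = 3.249 M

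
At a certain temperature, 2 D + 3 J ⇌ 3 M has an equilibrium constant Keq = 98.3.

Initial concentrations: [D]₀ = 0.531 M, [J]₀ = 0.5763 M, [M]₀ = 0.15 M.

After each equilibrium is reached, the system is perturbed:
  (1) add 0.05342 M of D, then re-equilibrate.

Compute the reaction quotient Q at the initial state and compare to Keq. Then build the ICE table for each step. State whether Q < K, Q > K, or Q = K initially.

Q₀ = 0.06254; Q < K (proceeds forward)

Q₀ = 0.06254 vs Keq = 98.3 ⇒ Q<K, forward
Step 1:
                   D          J          M
  Initial      0.531     0.5763       0.15
  Change     -0.2273    -0.3409     0.3409
  Equil       0.3037     0.2354     0.4909
  solve Keq expr → x = 0.1136; check Q = 98.3
Then add 0.05342 M of D.
Step 2:
                   D          J          M
  Initial     0.3572     0.2354     0.4909
  Change   -0.009412   -0.01412    0.01412
  Equil       0.3477     0.2213      0.505
  solve Keq expr → x = 0.004706; check Q = 98.3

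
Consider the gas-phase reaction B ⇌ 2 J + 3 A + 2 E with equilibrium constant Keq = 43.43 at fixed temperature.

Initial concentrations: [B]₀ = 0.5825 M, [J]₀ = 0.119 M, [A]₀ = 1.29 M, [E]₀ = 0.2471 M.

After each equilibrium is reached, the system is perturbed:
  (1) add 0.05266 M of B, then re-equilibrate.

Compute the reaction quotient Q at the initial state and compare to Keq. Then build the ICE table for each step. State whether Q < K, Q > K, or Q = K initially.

Q₀ = 0.003186 vs Keq = 43.43 ⇒ Q<K, forward
Step 1:
                    B           J           A           E
  init         0.5825       0.119        1.29      0.2471
  Δ           -0.3657      0.7314       1.097      0.7314
  eq           0.2168      0.8504       2.387      0.9785
  solve Keq expr → x = 0.3657; check Q = 43.43
Then add 0.05266 M of B.
Step 2:
                    B           J           A           E
  init         0.2695      0.8504       2.387      0.9785
  Δ          -0.01341     0.02683     0.04024     0.02683
  eq           0.2561      0.8772       2.427       1.005
  solve Keq expr → x = 0.01341; check Q = 43.43

Q₀ = 0.003186; Q < K (proceeds forward)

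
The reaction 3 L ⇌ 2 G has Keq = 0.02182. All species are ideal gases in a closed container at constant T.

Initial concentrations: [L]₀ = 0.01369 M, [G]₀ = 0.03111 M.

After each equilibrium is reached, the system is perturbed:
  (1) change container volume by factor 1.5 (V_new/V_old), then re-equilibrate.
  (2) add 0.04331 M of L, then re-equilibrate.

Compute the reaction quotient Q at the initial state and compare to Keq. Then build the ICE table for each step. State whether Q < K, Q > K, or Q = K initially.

Q₀ = 377.2; Q > K (proceeds reverse)

Q₀ = 377.2 vs Keq = 0.02182 ⇒ Q>K, reverse
Step 1:
                  L         G
  Initial   0.01369   0.03111
  Change    0.04362  -0.02908
  Equil     0.05731  0.002027
  solve Keq expr → x = -0.01454; check Q = 0.02182
Then change container volume by factor 1.5 (V_new/V_old).
Step 2:
                  L         G
  Initial   0.03821  0.001351
  Change  3.4920e-04 -2.3280e-04
  Equil     0.03856  0.001118
  solve Keq expr → x = -1.1640e-04; check Q = 0.02182
Then add 0.04331 M of L.
Step 3:
                  L         G
  Initial   0.08187  0.001118
  Change   -0.00321   0.00214
  Equil     0.07866  0.003259
  solve Keq expr → x = 0.00107; check Q = 0.02182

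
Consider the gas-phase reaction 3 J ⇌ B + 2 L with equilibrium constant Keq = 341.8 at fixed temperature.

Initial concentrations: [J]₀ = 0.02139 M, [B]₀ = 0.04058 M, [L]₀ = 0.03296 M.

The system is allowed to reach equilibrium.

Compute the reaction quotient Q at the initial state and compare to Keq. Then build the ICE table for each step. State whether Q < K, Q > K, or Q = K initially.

Q₀ = 4.505 vs Keq = 341.8 ⇒ Q<K, forward
Step 1:
                  J         B         L
  Initial   0.02139   0.04058   0.03296
  Change   -0.01511  0.005038   0.01008
  Equil    0.006276   0.04562   0.04304
  solve Keq expr → x = 0.005038; check Q = 341.8

Q₀ = 4.505; Q < K (proceeds forward)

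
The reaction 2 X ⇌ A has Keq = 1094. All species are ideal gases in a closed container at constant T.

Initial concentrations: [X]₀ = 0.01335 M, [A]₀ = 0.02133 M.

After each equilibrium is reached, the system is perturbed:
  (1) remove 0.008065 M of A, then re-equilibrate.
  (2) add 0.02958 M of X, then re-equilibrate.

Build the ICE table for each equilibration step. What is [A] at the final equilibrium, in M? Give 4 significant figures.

Q₀ = 119.7 vs Keq = 1094 ⇒ Q<K, forward
Step 1:
                   X          A
  Initial    0.01335    0.02133
  Change   -0.008514   0.004257
  Equil     0.004836    0.02559
  solve Keq expr → x = 0.004257; check Q = 1094
Then remove 0.008065 M of A.
Step 2:
                   X          A
  Initial   0.004836    0.01752
  Change  -7.8929e-04 3.9465e-04
  Equil     0.004047    0.01792
  solve Keq expr → x = 3.9465e-04; check Q = 1094
Then add 0.02958 M of X.
Step 3:
                   X          A
  Initial    0.03363    0.01792
  Change    -0.02822    0.01411
  Equil      0.00541    0.03202
  solve Keq expr → x = 0.01411; check Q = 1094

[A]_eq = 0.03202 M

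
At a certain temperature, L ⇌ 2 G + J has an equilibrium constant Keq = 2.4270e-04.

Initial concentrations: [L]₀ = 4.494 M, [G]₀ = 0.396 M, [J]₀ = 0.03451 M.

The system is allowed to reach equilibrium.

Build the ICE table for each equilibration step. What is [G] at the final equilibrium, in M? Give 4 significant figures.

[G]_eq = 0.3454 M

Q₀ = 0.001204 vs Keq = 2.4270e-04 ⇒ Q>K, reverse
Step 1:
                   L          G          J
  I            4.494      0.396    0.03451
  C          0.02531   -0.05063   -0.02531
  E            4.519     0.3454   0.009195
  solve Keq expr → x = -0.02531; check Q = 2.4270e-04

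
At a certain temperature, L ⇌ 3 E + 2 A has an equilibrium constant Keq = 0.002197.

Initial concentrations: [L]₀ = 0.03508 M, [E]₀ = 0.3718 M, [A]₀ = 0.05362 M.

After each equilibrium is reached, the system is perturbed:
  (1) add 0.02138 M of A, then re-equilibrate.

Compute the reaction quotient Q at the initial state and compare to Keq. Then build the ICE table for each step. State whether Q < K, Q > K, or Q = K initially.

Q₀ = 0.004212; Q > K (proceeds reverse)

Q₀ = 0.004212 vs Keq = 0.002197 ⇒ Q>K, reverse
Step 1:
                  L         E         A
  I         0.03508    0.3718   0.05362
  C        0.004868   -0.0146 -0.009736
  E         0.03995    0.3572   0.04388
  solve Keq expr → x = -0.004868; check Q = 0.002197
Then add 0.02138 M of A.
Step 2:
                  L         E         A
  I         0.03995    0.3572   0.06526
  C        0.006743  -0.02023  -0.01349
  E         0.04669     0.337   0.05178
  solve Keq expr → x = -0.006743; check Q = 0.002197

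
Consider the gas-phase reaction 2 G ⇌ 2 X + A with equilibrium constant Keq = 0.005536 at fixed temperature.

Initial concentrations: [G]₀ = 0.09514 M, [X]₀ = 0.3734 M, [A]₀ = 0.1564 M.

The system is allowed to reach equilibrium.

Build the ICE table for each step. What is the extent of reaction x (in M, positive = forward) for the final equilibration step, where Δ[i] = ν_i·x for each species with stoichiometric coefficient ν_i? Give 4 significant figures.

x = -0.1206 M

Q₀ = 2.409 vs Keq = 0.005536 ⇒ Q>K, reverse
Step 1:
                   G          X          A
  I          0.09514     0.3734     0.1564
  C           0.2412    -0.2412    -0.1206
  E           0.3363     0.1322    0.03581
  solve Keq expr → x = -0.1206; check Q = 0.005536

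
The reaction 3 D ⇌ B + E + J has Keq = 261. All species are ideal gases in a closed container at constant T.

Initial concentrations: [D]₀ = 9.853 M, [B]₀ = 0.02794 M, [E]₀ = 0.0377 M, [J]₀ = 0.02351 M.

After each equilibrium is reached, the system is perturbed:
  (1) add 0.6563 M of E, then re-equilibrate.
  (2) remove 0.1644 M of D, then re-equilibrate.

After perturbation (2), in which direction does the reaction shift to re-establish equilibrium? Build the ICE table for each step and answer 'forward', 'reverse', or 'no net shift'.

Q₀ = 2.5889e-08 vs Keq = 261 ⇒ Q<K, forward
Step 1:
                    D           B           E           J
  init          9.853     0.02794      0.0377     0.02351
  Δ             -9.36        3.12        3.12        3.12
  eq           0.4929       3.148       3.158       3.144
  solve Keq expr → x = 3.12; check Q = 261
Then add 0.6563 M of E.
Step 2:
                    D           B           E           J
  init         0.4929       3.148       3.814       3.144
  Δ           0.03043    -0.01014    -0.01014    -0.01014
  eq           0.5233       3.138       3.804       3.133
  solve Keq expr → x = -0.01014; check Q = 261
Then remove 0.1644 M of D.
Step 3:
                    D           B           E           J
  init         0.3589       3.138       3.804       3.133
  Δ            0.1562    -0.05207    -0.05207    -0.05207
  eq           0.5151       3.086       3.752       3.081
  solve Keq expr → x = -0.05207; check Q = 261

Direction: reverse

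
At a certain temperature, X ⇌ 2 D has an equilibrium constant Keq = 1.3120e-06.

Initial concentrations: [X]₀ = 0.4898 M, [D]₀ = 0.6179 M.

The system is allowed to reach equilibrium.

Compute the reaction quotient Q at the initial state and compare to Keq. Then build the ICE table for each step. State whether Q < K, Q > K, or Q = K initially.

Q₀ = 0.7795 vs Keq = 1.3120e-06 ⇒ Q>K, reverse
Step 1:
                   X          D
  init        0.4898     0.6179
  Δ           0.3084    -0.6169
  eq          0.7982   0.001023
  solve Keq expr → x = -0.3084; check Q = 1.3120e-06

Q₀ = 0.7795; Q > K (proceeds reverse)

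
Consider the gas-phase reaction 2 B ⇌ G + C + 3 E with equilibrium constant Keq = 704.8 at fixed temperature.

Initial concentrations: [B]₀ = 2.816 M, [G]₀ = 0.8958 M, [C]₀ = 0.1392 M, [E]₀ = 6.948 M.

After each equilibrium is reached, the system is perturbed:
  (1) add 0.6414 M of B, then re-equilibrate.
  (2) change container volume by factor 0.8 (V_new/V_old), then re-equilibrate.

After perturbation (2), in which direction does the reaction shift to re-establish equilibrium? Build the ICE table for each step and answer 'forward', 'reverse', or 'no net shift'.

Direction: reverse

Q₀ = 5.274 vs Keq = 704.8 ⇒ Q<K, forward
Step 1:
                   B          G          C          E
  I            2.816     0.8958     0.1392      6.948
  C           -1.524      0.762      0.762      2.286
  E            1.292      1.658     0.9012      9.234
  solve Keq expr → x = 0.762; check Q = 704.8
Then add 0.6414 M of B.
Step 2:
                   B          G          C          E
  I            1.933      1.658     0.9012      9.234
  C           -0.335     0.1675     0.1675     0.5025
  E            1.598      1.825      1.069      9.737
  solve Keq expr → x = 0.1675; check Q = 704.8
Then change container volume by factor 0.8 (V_new/V_old).
Step 3:
                   B          G          C          E
  I            1.998      2.282      1.336      12.17
  C           0.3469    -0.1735    -0.1735    -0.5204
  E            2.345      2.108      1.162      11.65
  solve Keq expr → x = -0.1735; check Q = 704.8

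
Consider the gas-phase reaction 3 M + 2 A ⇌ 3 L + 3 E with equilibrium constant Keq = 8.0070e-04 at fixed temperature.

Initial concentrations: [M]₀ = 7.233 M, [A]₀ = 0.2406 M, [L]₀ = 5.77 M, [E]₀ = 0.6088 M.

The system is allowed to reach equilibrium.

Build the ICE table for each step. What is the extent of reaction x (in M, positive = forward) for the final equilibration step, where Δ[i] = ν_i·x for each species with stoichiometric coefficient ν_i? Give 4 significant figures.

x = -0.1711 M

Q₀ = 1.979 vs Keq = 8.0070e-04 ⇒ Q>K, reverse
Step 1:
                   M          A          L          E
  init         7.233     0.2406       5.77     0.6088
  Δ           0.5133     0.3422    -0.5133    -0.5133
  eq           7.746     0.5828      5.257    0.09548
  solve Keq expr → x = -0.1711; check Q = 8.0070e-04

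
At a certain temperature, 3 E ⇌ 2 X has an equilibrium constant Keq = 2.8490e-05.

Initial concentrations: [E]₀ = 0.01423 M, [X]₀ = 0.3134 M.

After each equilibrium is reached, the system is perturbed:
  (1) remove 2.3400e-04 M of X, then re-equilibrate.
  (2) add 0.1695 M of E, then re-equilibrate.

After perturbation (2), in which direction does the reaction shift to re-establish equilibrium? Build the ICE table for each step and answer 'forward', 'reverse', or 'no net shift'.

Direction: forward

Q₀ = 3.4087e+04 vs Keq = 2.8490e-05 ⇒ Q>K, reverse
Step 1:
                  E         X
  I         0.01423    0.3134
  C          0.4674   -0.3116
  E          0.4817  0.001784
  solve Keq expr → x = -0.1558; check Q = 2.8490e-05
Then remove 2.3400e-04 M of X.
Step 2:
                  E         X
  I          0.4817   0.00155
  C       -3.4810e-04 2.3207e-04
  E          0.4813  0.001782
  solve Keq expr → x = 1.1603e-04; check Q = 2.8490e-05
Then add 0.1695 M of E.
Step 3:
                  E         X
  I          0.6508  0.001782
  C       -0.001515   0.00101
  E          0.6493  0.002793
  solve Keq expr → x = 5.0514e-04; check Q = 2.8490e-05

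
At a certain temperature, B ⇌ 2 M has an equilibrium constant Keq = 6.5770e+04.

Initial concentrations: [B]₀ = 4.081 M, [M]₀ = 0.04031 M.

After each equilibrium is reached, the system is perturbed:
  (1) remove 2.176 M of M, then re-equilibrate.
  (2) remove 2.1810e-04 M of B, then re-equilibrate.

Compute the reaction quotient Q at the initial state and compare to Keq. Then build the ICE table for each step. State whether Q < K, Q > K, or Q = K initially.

Q₀ = 3.9816e-04; Q < K (proceeds forward)

Q₀ = 3.9816e-04 vs Keq = 6.5770e+04 ⇒ Q<K, forward
Step 1:
                    B           M
  Initial       4.081     0.04031
  Change        -4.08        8.16
  Equil      0.001022         8.2
  solve Keq expr → x = 4.08; check Q = 6.5770e+04
Then remove 2.176 M of M.
Step 2:
                    B           M
  Initial    0.001022       6.024
  Change  -4.7045e-04  9.4089e-04
  Equil    5.5197e-04       6.025
  solve Keq expr → x = 4.7045e-04; check Q = 6.5770e+04
Then remove 2.1810e-04 M of B.
Step 3:
                    B           M
  Initial  3.3387e-04       6.025
  Change   2.1802e-04 -4.3604e-04
  Equil    5.5189e-04       6.025
  solve Keq expr → x = -2.1802e-04; check Q = 6.5770e+04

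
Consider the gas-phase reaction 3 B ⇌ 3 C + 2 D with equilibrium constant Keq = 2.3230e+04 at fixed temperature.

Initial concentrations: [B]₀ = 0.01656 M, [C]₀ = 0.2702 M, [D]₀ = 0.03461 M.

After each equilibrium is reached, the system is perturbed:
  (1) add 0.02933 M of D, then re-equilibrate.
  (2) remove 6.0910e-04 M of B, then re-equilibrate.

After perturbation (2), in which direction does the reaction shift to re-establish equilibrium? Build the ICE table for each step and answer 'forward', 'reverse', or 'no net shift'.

Direction: reverse

Q₀ = 5.203 vs Keq = 2.3230e+04 ⇒ Q<K, forward
Step 1:
                   B          C          D
  I          0.01656     0.2702    0.03461
  C          -0.0153     0.0153     0.0102
  E         0.001262     0.2855    0.04481
  solve Keq expr → x = 0.005099; check Q = 2.3230e+04
Then add 0.02933 M of D.
Step 2:
                   B          C          D
  I         0.001262     0.2855    0.07414
  C       4.9524e-04 -4.9524e-04 -3.3016e-04
  E         0.001758      0.285    0.07381
  solve Keq expr → x = -1.6508e-04; check Q = 2.3230e+04
Then remove 6.0910e-04 M of B.
Step 3:
                   B          C          D
  I         0.001148      0.285    0.07381
  C       5.9907e-04 -5.9907e-04 -3.9938e-04
  E         0.001748     0.2844    0.07341
  solve Keq expr → x = -1.9969e-04; check Q = 2.3230e+04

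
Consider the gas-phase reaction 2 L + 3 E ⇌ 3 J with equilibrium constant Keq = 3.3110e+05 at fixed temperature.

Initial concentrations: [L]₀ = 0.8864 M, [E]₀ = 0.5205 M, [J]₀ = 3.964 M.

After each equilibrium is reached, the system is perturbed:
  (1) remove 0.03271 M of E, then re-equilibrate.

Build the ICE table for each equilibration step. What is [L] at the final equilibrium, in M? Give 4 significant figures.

[L]_eq = 0.6191 M

Q₀ = 562.2 vs Keq = 3.3110e+05 ⇒ Q<K, forward
Step 1:
                   L          E          J
  init        0.8864     0.5205      3.964
  Δ          -0.2874    -0.4311     0.4311
  eq           0.599    0.08941      4.395
  solve Keq expr → x = 0.1437; check Q = 3.3110e+05
Then remove 0.03271 M of E.
Step 2:
                   L          E          J
  init         0.599     0.0567      4.395
  Δ          0.02011    0.03016   -0.03016
  eq          0.6191    0.08686      4.365
  solve Keq expr → x = -0.01005; check Q = 3.3110e+05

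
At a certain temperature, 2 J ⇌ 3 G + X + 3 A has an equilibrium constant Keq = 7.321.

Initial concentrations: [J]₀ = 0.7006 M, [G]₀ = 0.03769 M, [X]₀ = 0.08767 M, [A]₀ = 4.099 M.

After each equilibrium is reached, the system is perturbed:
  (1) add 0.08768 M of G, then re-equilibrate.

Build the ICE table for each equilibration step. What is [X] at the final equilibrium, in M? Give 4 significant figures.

[X]_eq = 0.1989 M

Q₀ = 6.5860e-04 vs Keq = 7.321 ⇒ Q<K, forward
Step 1:
                    J           G           X           A
  I            0.7006     0.03769     0.08767       4.099
  C           -0.2556      0.3834      0.1278      0.3834
  E             0.445      0.4211      0.2155       4.482
  solve Keq expr → x = 0.1278; check Q = 7.321
Then add 0.08768 M of G.
Step 2:
                    J           G           X           A
  I             0.445      0.5088      0.2155       4.482
  C           0.03324    -0.04987    -0.01662    -0.04987
  E            0.4782      0.4589      0.1989       4.433
  solve Keq expr → x = -0.01662; check Q = 7.321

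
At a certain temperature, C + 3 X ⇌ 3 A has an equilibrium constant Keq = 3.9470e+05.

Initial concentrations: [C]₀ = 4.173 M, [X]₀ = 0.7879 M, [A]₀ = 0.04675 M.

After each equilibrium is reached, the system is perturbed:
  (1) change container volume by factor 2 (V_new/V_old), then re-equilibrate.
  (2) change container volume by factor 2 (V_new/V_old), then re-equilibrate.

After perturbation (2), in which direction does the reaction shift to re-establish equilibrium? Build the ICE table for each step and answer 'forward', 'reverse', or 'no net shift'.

Direction: reverse

Q₀ = 5.0059e-05 vs Keq = 3.9470e+05 ⇒ Q<K, forward
Step 1:
                  C         X         A
  init        4.173    0.7879   0.04675
  Δ         -0.2602   -0.7807    0.7807
  eq          3.913  0.007159    0.8275
  solve Keq expr → x = 0.2602; check Q = 3.9470e+05
Then change container volume by factor 2 (V_new/V_old).
Step 2:
                  C         X         A
  init        1.956  0.003579    0.4137
  Δ       3.0670e-04 9.2011e-04 -9.2011e-04
  eq          1.957    0.0045    0.4128
  solve Keq expr → x = -3.0670e-04; check Q = 3.9470e+05
Then change container volume by factor 2 (V_new/V_old).
Step 3:
                  C         X         A
  init       0.9783   0.00225    0.2064
  Δ       1.9222e-04 5.7666e-04 -5.7666e-04
  eq         0.9785  0.002826    0.2058
  solve Keq expr → x = -1.9222e-04; check Q = 3.9470e+05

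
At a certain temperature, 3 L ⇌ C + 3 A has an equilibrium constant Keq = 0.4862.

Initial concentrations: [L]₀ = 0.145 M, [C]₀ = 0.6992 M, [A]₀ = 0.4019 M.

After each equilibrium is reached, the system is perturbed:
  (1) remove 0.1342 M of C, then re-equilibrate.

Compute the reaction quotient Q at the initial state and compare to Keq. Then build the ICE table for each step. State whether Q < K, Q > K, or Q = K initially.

Q₀ = 14.89 vs Keq = 0.4862 ⇒ Q>K, reverse
Step 1:
                  L         C         A
  Initial     0.145    0.6992    0.4019
  Change     0.1418  -0.04727   -0.1418
  Equil      0.2868    0.6519    0.2601
  solve Keq expr → x = -0.04727; check Q = 0.4862
Then remove 0.1342 M of C.
Step 2:
                  L         C         A
  Initial    0.2868    0.5177    0.2601
  Change    -0.0102  0.003399    0.0102
  Equil      0.2766    0.5211    0.2703
  solve Keq expr → x = 0.003399; check Q = 0.4862

Q₀ = 14.89; Q > K (proceeds reverse)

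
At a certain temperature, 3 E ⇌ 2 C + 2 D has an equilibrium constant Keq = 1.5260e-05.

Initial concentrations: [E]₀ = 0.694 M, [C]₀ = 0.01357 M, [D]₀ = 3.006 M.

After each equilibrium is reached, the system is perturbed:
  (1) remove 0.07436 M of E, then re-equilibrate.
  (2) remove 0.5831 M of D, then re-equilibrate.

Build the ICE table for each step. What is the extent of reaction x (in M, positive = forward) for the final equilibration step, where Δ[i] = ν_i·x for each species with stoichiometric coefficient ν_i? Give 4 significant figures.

x = 8.0387e-05 M

Q₀ = 0.004978 vs Keq = 1.5260e-05 ⇒ Q>K, reverse
Step 1:
                    E           C           D
  init          0.694     0.01357       3.006
  Δ           0.01918    -0.01278    -0.01278
  eq           0.7132  7.8602e-04       2.993
  solve Keq expr → x = -0.006392; check Q = 1.5260e-05
Then remove 0.07436 M of E.
Step 2:
                    E           C           D
  init         0.6388  7.8602e-04       2.993
  Δ        1.7905e-04 -1.1936e-04 -1.1936e-04
  eq            0.639  6.6666e-04       2.993
  solve Keq expr → x = -5.9682e-05; check Q = 1.5260e-05
Then remove 0.5831 M of D.
Step 3:
                    E           C           D
  init          0.639  6.6666e-04        2.41
  Δ       -2.4116e-04  1.6077e-04  1.6077e-04
  eq           0.6388  8.2743e-04        2.41
  solve Keq expr → x = 8.0387e-05; check Q = 1.5260e-05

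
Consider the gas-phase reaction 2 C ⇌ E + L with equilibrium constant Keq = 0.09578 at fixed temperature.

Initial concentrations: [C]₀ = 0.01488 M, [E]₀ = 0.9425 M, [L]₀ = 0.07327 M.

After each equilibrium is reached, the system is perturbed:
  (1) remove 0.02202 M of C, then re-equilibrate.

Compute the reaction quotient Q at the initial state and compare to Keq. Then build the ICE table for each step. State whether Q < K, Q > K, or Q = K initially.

Q₀ = 311.9 vs Keq = 0.09578 ⇒ Q>K, reverse
Step 1:
                    C           E           L
  I           0.01488      0.9425     0.07327
  C            0.1412    -0.07059    -0.07059
  E            0.1561      0.8719    0.002676
  solve Keq expr → x = -0.07059; check Q = 0.09578
Then remove 0.02202 M of C.
Step 2:
                    C           E           L
  I             0.134      0.8719    0.002676
  C          0.001322 -6.6111e-04 -6.6111e-04
  E            0.1354      0.8712    0.002015
  solve Keq expr → x = -6.6111e-04; check Q = 0.09578

Q₀ = 311.9; Q > K (proceeds reverse)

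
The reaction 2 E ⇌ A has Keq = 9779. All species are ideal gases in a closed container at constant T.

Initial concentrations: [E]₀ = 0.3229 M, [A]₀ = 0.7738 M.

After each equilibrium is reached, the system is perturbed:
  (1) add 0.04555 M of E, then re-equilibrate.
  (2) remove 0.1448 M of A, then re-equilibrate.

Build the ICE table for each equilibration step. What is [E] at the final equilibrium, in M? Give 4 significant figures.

Q₀ = 7.422 vs Keq = 9779 ⇒ Q<K, forward
Step 1:
                   E          A
  init        0.3229     0.7738
  Δ          -0.3131     0.1566
  eq        0.009754     0.9304
  solve Keq expr → x = 0.1566; check Q = 9779
Then add 0.04555 M of E.
Step 2:
                   E          A
  init        0.0553     0.9304
  Δ         -0.04543    0.02272
  eq        0.009872     0.9531
  solve Keq expr → x = 0.02272; check Q = 9779
Then remove 0.1448 M of A.
Step 3:
                   E          A
  init      0.009872     0.8083
  Δ       -7.7863e-04 3.8931e-04
  eq        0.009094     0.8087
  solve Keq expr → x = 3.8931e-04; check Q = 9779

[E]_eq = 0.009094 M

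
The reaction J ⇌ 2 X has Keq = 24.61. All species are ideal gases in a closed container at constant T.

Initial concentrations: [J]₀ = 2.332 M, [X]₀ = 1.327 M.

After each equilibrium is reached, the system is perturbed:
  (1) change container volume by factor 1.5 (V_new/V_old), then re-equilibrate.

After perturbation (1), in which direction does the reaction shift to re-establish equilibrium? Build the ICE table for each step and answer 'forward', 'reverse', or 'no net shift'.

Direction: forward

Q₀ = 0.7551 vs Keq = 24.61 ⇒ Q<K, forward
Step 1:
                    J           X
  init          2.332       1.327
  Δ            -1.542       3.083
  eq           0.7904        4.41
  solve Keq expr → x = 1.542; check Q = 24.61
Then change container volume by factor 1.5 (V_new/V_old).
Step 2:
                    J           X
  init         0.5269        2.94
  Δ           -0.1173      0.2347
  eq           0.4096       3.175
  solve Keq expr → x = 0.1173; check Q = 24.61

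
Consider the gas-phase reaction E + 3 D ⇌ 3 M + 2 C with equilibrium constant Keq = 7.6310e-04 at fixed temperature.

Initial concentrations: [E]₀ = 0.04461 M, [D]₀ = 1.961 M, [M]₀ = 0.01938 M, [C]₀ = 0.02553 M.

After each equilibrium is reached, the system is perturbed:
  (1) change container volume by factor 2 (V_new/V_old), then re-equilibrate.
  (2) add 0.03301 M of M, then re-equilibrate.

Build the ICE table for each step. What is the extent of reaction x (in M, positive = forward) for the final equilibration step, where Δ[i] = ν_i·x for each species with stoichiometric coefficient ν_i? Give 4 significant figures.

x = -0.002078 M

Q₀ = 1.4103e-08 vs Keq = 7.6310e-04 ⇒ Q<K, forward
Step 1:
                   E          D          M          C
  init       0.04461      1.961    0.01938    0.02553
  Δ         -0.03896    -0.1169     0.1169    0.07791
  eq        0.005655      1.844     0.1362     0.1034
  solve Keq expr → x = 0.03896; check Q = 7.6310e-04
Then change container volume by factor 2 (V_new/V_old).
Step 2:
                   E          D          M          C
  init      0.002827     0.9221    0.06812    0.05172
  Δ        -0.001054  -0.003163   0.003163   0.002109
  eq        0.001773     0.9189    0.07129    0.05383
  solve Keq expr → x = 0.001054; check Q = 7.6310e-04
Then add 0.03301 M of M.
Step 3:
                   E          D          M          C
  init      0.001773     0.9189     0.1043    0.05383
  Δ         0.002078   0.006234  -0.006234  -0.004156
  eq        0.003851     0.9251    0.09806    0.04967
  solve Keq expr → x = -0.002078; check Q = 7.6310e-04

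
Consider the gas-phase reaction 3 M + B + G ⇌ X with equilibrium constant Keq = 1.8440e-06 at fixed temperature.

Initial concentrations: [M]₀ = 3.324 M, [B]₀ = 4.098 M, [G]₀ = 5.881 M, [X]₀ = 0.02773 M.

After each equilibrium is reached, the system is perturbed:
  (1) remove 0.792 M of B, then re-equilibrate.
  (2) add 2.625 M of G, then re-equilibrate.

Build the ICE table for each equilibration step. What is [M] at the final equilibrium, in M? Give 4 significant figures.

[M]_eq = 3.401 M

Q₀ = 3.1329e-05 vs Keq = 1.8440e-06 ⇒ Q>K, reverse
Step 1:
                    M           B           G           X
  I             3.324       4.098       5.881     0.02773
  C           0.07788     0.02596     0.02596    -0.02596
  E             3.402       4.124       5.907    0.001768
  solve Keq expr → x = -0.02596; check Q = 1.8440e-06
Then remove 0.792 M of B.
Step 2:
                    M           B           G           X
  I             3.402       3.332       5.907    0.001768
  C          0.001014  3.3813e-04  3.3813e-04 -3.3813e-04
  E             3.403       3.332       5.907     0.00143
  solve Keq expr → x = -3.3813e-04; check Q = 1.8440e-06
Then add 2.625 M of G.
Step 3:
                    M           B           G           X
  I             3.403       3.332       8.532     0.00143
  C         -0.001895 -6.3160e-04 -6.3160e-04  6.3160e-04
  E             3.401       3.332       8.532    0.002062
  solve Keq expr → x = 6.3160e-04; check Q = 1.8440e-06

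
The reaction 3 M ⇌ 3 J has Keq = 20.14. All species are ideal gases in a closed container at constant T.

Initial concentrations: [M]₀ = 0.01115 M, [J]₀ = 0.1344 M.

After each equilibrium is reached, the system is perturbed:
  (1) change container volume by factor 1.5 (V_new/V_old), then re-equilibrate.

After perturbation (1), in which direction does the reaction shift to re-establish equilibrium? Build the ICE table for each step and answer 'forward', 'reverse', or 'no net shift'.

Direction: no net shift

Q₀ = 1751 vs Keq = 20.14 ⇒ Q>K, reverse
Step 1:
                  M         J
  I         0.01115    0.1344
  C         0.02797  -0.02797
  E         0.03912    0.1064
  solve Keq expr → x = -0.009323; check Q = 20.14
Then change container volume by factor 1.5 (V_new/V_old).
Step 2:
                  M         J
  I         0.02608   0.07095
  C               0         0
  E         0.02608   0.07095
  solve Keq expr → x = 0; check Q = 20.14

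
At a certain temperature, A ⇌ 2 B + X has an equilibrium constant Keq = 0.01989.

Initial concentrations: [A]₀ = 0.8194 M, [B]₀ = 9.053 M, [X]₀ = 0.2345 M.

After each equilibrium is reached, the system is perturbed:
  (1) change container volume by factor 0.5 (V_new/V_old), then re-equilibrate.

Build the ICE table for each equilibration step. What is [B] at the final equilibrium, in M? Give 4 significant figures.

[B]_eq = 17.17 M

Q₀ = 23.45 vs Keq = 0.01989 ⇒ Q>K, reverse
Step 1:
                   A          B          X
  Initial     0.8194      9.053     0.2345
  Change      0.2342    -0.4684    -0.2342
  Equil        1.054      8.585 2.8437e-04
  solve Keq expr → x = -0.2342; check Q = 0.01989
Then change container volume by factor 0.5 (V_new/V_old).
Step 2:
                   A          B          X
  Initial      2.107      17.17 5.6874e-04
  Change  4.2651e-04 -8.5302e-04 -4.2651e-04
  Equil        2.108      17.17 1.4223e-04
  solve Keq expr → x = -4.2651e-04; check Q = 0.01989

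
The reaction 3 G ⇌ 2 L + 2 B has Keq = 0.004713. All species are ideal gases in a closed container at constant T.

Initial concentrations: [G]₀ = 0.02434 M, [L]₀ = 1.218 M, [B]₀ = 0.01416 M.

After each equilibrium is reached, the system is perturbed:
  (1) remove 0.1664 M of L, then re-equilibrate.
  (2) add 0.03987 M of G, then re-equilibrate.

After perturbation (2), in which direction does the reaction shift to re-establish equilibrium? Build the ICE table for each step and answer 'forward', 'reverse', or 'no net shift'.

Direction: forward

Q₀ = 20.63 vs Keq = 0.004713 ⇒ Q>K, reverse
Step 1:
                  G         L         B
  I         0.02434     1.218   0.01416
  C         0.02043  -0.01362  -0.01362
  E         0.04477     1.204 5.3997e-04
  solve Keq expr → x = -0.00681; check Q = 0.004713
Then remove 0.1664 M of L.
Step 2:
                  G         L         B
  I         0.04477     1.038 5.3997e-04
  C       -1.2581e-04 8.3873e-05 8.3873e-05
  E         0.04464     1.038 6.2384e-04
  solve Keq expr → x = 4.1937e-05; check Q = 0.004713
Then add 0.03987 M of G.
Step 3:
                  G         L         B
  I         0.08451     1.038 6.2384e-04
  C       -0.001437 9.5830e-04 9.5830e-04
  E         0.08308     1.039  0.001582
  solve Keq expr → x = 4.7915e-04; check Q = 0.004713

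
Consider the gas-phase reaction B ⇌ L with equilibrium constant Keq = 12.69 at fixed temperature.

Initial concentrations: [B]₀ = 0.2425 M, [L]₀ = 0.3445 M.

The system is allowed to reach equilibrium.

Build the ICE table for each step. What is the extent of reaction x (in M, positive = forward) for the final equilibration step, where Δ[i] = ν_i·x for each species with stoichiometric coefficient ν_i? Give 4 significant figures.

Q₀ = 1.421 vs Keq = 12.69 ⇒ Q<K, forward
Step 1:
                   B          L
  Initial     0.2425     0.3445
  Change     -0.1996     0.1996
  Equil      0.04288     0.5441
  solve Keq expr → x = 0.1996; check Q = 12.69

x = 0.1996 M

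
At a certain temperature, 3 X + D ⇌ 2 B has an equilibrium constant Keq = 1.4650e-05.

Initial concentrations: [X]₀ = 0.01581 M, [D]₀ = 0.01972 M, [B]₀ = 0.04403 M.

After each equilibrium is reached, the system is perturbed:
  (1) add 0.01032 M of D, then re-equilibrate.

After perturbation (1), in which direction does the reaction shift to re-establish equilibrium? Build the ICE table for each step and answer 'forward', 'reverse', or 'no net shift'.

Direction: forward

Q₀ = 2.4877e+04 vs Keq = 1.4650e-05 ⇒ Q>K, reverse
Step 1:
                  X         D         B
  init      0.01581   0.01972   0.04403
  Δ         0.06602   0.02201  -0.04401
  eq        0.08183   0.04173 1.8301e-05
  solve Keq expr → x = -0.02201; check Q = 1.4650e-05
Then add 0.01032 M of D.
Step 2:
                  X         D         B
  init      0.08183   0.05205 1.8301e-05
  Δ       -3.2053e-06 -1.0684e-06 2.1368e-06
  eq        0.08182   0.05204 2.0438e-05
  solve Keq expr → x = 1.0684e-06; check Q = 1.4650e-05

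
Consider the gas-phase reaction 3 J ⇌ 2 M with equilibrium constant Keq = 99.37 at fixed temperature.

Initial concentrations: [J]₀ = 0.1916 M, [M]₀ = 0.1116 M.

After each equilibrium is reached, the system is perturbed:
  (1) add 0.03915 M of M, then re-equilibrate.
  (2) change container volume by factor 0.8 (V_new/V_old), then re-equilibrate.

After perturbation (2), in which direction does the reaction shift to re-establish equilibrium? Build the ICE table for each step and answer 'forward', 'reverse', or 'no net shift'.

Q₀ = 1.771 vs Keq = 99.37 ⇒ Q<K, forward
Step 1:
                    J           M
  I            0.1916      0.1116
  C           -0.1199     0.07991
  E           0.07173      0.1915
  solve Keq expr → x = 0.03996; check Q = 99.37
Then add 0.03915 M of M.
Step 2:
                    J           M
  I           0.07173      0.2307
  C          0.008184   -0.005456
  E           0.07992      0.2252
  solve Keq expr → x = -0.002728; check Q = 99.37
Then change container volume by factor 0.8 (V_new/V_old).
Step 3:
                    J           M
  I            0.0999      0.2815
  C         -0.006248    0.004165
  E           0.09365      0.2857
  solve Keq expr → x = 0.002083; check Q = 99.37

Direction: forward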